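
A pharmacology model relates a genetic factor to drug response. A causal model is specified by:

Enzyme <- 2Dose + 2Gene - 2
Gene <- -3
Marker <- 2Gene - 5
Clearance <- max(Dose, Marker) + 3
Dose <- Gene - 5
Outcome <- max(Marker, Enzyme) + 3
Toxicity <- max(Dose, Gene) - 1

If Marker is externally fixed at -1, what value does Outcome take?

The intervention breaks the incoming arrows to Marker: Marker <- 2Gene - 5 no longer applies, and Marker = -1.
Dose = Gene - 5  [with Gene=-3]  = -8
Enzyme = 2Dose + 2Gene - 2  [with Dose=-8, Gene=-3]  = -24
Outcome = max(Marker, Enzyme) + 3  [with Marker=-1, Enzyme=-24]  = 2

2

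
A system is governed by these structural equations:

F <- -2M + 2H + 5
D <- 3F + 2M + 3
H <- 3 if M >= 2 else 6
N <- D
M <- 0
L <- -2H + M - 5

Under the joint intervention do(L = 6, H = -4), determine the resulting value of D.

The joint intervention fixes L = 6, H = -4, removing each variable's own equation.
F = -2M + 2H + 5  [with M=0, H=-4]  = -3
D = 3F + 2M + 3  [with F=-3, M=0]  = -6

-6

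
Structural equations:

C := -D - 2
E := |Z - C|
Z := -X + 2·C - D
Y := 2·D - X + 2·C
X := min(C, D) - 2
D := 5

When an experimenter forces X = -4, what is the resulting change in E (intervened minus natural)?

The intervention breaks the incoming arrows to X: X := min(C, D) - 2 no longer applies, and X = -4.
C = -D - 2  [with D=5]  = -7
Z = -X + 2·C - D  [with X=-4, C=-7, D=5]  = -15
E = |Z - C|  [with Z=-15, C=-7]  = 8
Without intervention: C = -D - 2  [with D=5]  = -7; X = min(C, D) - 2  [with C=-7, D=5]  = -9; Z = -X + 2·C - D  [with X=-9, C=-7, D=5]  = -10; E = |Z - C|  [with Z=-10, C=-7]  = 3.
Change = 8 − 3 = 5.

5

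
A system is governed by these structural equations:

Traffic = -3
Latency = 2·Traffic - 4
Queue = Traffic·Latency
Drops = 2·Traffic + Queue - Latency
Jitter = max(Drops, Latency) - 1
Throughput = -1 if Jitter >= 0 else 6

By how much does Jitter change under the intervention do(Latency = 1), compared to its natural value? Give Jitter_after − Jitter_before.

do(Latency=1) replaces the equation Latency = 2·Traffic - 4 with the constant Latency = 1.
Queue = Traffic·Latency  [with Traffic=-3, Latency=1]  = -3
Drops = 2·Traffic + Queue - Latency  [with Traffic=-3, Queue=-3, Latency=1]  = -10
Jitter = max(Drops, Latency) - 1  [with Drops=-10, Latency=1]  = 0
Without intervention: Latency = 2·Traffic - 4  [with Traffic=-3]  = -10; Queue = Traffic·Latency  [with Traffic=-3, Latency=-10]  = 30; Drops = 2·Traffic + Queue - Latency  [with Traffic=-3, Queue=30, Latency=-10]  = 34; Jitter = max(Drops, Latency) - 1  [with Drops=34, Latency=-10]  = 33.
Change = 0 − 33 = -33.

-33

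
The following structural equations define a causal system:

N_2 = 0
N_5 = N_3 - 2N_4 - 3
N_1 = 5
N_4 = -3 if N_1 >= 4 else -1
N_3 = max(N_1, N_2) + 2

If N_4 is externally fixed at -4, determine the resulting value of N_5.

12

Intervening sets N_4 = -4 and removes its equation (N_4 = -3 if N_1 >= 4 else -1).
N_3 = max(N_1, N_2) + 2  [with N_1=5, N_2=0]  = 7
N_5 = N_3 - 2N_4 - 3  [with N_3=7, N_4=-4]  = 12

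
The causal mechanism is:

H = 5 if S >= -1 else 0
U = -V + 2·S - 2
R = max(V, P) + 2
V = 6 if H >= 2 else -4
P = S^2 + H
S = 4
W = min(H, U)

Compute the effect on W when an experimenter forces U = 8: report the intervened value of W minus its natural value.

5

Under do(U=8), the mechanism U = -V + 2·S - 2 is discarded; U is fixed at 8.
H = 5 if S >= -1 else 0  [with S=4]  = 5
W = min(H, U)  [with H=5, U=8]  = 5
Without intervention: H = 5 if S >= -1 else 0  [with S=4]  = 5; V = 6 if H >= 2 else -4  [with H=5]  = 6; U = -V + 2·S - 2  [with V=6, S=4]  = 0; W = min(H, U)  [with H=5, U=0]  = 0.
Change = 5 − 0 = 5.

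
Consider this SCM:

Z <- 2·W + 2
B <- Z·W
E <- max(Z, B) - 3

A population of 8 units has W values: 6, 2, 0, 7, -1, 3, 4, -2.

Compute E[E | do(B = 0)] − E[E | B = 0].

The intervention sets B=0 in all 8 units regardless of W. Recomputing E per unit gives 11, 3, -1, 13, -3, 5, 7, -3; average 4.
E[E|B=0] averages over only the 2 units with B=0 (W = 0, -1): E = -1, -3, mean -2.
Difference = 4 − (-2) = 6.

6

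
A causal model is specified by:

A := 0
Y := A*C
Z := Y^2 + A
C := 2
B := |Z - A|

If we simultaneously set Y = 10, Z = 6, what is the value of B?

6

Setting Y = 10, Z = 6 by intervention discards those variables' equations.
B = |Z - A|  [with Z=6, A=0]  = 6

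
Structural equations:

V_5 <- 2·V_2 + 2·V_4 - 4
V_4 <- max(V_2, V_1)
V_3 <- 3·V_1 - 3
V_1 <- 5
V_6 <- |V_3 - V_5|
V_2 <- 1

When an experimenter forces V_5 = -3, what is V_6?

15

The intervention breaks the incoming arrows to V_5: V_5 <- 2·V_2 + 2·V_4 - 4 no longer applies, and V_5 = -3.
V_3 = 3·V_1 - 3  [with V_1=5]  = 12
V_6 = |V_3 - V_5|  [with V_3=12, V_5=-3]  = 15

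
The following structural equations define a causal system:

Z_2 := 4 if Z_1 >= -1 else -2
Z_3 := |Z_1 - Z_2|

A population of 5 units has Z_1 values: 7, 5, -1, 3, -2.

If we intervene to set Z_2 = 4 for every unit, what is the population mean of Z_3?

Under do(Z_2=4), Z_2's equation is replaced by Z_2=4 for every unit. Per-unit Z_3: 3, 1, 5, 1, 6. Mean = 3.2.

3.2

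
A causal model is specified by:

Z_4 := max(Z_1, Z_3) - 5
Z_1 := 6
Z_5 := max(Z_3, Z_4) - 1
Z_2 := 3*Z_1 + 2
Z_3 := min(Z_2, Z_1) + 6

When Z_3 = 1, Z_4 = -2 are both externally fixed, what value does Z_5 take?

0

Setting Z_3 = 1, Z_4 = -2 by intervention discards those variables' equations.
Z_5 = max(Z_3, Z_4) - 1  [with Z_3=1, Z_4=-2]  = 0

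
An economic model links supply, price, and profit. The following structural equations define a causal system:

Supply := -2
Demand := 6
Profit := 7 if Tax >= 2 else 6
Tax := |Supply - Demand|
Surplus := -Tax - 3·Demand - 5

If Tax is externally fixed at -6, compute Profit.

The intervention breaks the incoming arrows to Tax: Tax := |Supply - Demand| no longer applies, and Tax = -6.
Profit = 7 if Tax >= 2 else 6  [with Tax=-6]  = 6

6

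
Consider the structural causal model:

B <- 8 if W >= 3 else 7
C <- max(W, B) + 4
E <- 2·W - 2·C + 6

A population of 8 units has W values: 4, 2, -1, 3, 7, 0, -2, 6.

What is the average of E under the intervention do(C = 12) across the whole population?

-13.25

do(C=12) breaks C's dependence on W. With C=12 fixed, E across the units is -10, -14, -20, -12, -4, -18, -22, -6, mean -13.25.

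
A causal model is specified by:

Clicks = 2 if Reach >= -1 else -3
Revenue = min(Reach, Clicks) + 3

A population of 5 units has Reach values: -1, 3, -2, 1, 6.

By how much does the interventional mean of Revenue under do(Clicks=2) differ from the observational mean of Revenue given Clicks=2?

The intervention sets Clicks=2 in all 5 units regardless of Reach. Recomputing Revenue per unit gives 2, 5, 1, 4, 5; average 3.4.
Observing Clicks=2 restricts to units where Clicks's equation naturally yields 2: Reach ∈ {-1, 3, 1, 6}. In that subpopulation Revenue = 2, 5, 4, 5, mean 4.
Difference = 3.4 − 4 = -0.6.

-0.6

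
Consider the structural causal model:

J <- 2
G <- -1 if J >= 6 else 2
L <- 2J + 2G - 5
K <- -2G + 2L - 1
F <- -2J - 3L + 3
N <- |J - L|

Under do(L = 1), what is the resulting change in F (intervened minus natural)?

do(L=1) replaces the equation L <- 2J + 2G - 5 with the constant L = 1.
F = -2J - 3L + 3  [with J=2, L=1]  = -4
Without intervention: G = -1 if J >= 6 else 2  [with J=2]  = 2; L = 2J + 2G - 5  [with J=2, G=2]  = 3; F = -2J - 3L + 3  [with J=2, L=3]  = -10.
Change = -4 − (-10) = 6.

6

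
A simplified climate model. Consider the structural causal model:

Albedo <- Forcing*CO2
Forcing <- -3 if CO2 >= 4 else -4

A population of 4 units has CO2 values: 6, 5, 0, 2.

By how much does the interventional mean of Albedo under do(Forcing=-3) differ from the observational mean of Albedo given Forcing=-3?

Every unit gets Forcing=-3 under the intervention. Albedo values become -18, -15, 0, -6; E[Albedo|do(Forcing=-3)] = -9.75.
Conditioning on Forcing=-3 selects the 2 unit(s) with CO2 ∈ {6, 5}. Their Albedo values: -18, -15. Mean = -16.5.
Difference = -9.75 − (-16.5) = 6.75.

6.75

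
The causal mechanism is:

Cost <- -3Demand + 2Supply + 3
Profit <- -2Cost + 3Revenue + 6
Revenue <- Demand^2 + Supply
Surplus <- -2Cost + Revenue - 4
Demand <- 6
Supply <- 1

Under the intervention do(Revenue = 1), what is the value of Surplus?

Under do(Revenue=1), the mechanism Revenue <- Demand^2 + Supply is discarded; Revenue is fixed at 1.
Cost = -3Demand + 2Supply + 3  [with Demand=6, Supply=1]  = -13
Surplus = -2Cost + Revenue - 4  [with Cost=-13, Revenue=1]  = 23

23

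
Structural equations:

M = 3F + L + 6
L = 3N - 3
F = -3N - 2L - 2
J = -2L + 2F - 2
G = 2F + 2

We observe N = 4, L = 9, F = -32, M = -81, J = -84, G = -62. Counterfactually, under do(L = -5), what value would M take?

-11

Under do(L=-5), the mechanism L = 3N - 3 is discarded; L is fixed at -5.
F = -3N - 2L - 2  [with N=4, L=-5]  = -4
M = 3F + L + 6  [with F=-4, L=-5]  = -11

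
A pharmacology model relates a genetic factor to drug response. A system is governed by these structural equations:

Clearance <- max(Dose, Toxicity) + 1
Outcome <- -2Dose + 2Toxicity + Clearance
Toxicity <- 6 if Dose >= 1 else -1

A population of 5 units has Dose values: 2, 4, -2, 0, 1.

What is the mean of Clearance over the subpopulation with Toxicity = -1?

Observing Toxicity=-1 restricts to units where Toxicity's equation naturally yields -1: Dose ∈ {-2, 0}. In that subpopulation Clearance = 0, 1, mean 0.5.

0.5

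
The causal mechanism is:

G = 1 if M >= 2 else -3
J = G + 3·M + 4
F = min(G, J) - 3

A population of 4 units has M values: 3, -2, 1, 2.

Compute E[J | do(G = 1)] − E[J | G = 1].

Under do(G=1), G's equation is replaced by G=1 for every unit. Per-unit J: 14, -1, 8, 11. Mean = 8.
E[J|G=1] averages over only the 2 units with G=1 (M = 3, 2): J = 14, 11, mean 12.5.
Difference = 8 − 12.5 = -4.5.

-4.5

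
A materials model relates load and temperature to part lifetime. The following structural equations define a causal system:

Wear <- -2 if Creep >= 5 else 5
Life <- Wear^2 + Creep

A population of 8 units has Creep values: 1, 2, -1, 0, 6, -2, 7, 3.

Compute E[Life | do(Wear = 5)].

27

Every unit gets Wear=5 under the intervention. Life values become 26, 27, 24, 25, 31, 23, 32, 28; E[Life|do(Wear=5)] = 27.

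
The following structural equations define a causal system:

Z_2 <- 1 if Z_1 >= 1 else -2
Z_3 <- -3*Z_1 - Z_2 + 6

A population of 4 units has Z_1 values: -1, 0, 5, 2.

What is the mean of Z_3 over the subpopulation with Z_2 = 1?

E[Z_3|Z_2=1] averages over only the 2 units with Z_2=1 (Z_1 = 5, 2): Z_3 = -10, -1, mean -5.5.

-5.5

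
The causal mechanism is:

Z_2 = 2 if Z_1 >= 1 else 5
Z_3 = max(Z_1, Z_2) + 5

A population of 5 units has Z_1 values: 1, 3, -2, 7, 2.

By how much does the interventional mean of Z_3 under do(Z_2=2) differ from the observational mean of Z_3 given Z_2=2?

-0.3

do(Z_2=2) breaks Z_2's dependence on Z_1. With Z_2=2 fixed, Z_3 across the units is 7, 8, 7, 12, 7, mean 8.2.
Observing Z_2=2 restricts to units where Z_2's equation naturally yields 2: Z_1 ∈ {1, 3, 7, 2}. In that subpopulation Z_3 = 7, 8, 12, 7, mean 8.5.
Difference = 8.2 − 8.5 = -0.3.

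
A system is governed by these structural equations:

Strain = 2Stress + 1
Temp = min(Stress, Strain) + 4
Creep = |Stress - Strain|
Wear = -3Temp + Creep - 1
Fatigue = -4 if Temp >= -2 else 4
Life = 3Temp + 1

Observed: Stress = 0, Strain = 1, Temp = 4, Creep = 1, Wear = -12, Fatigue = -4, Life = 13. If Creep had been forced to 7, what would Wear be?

Intervening sets Creep = 7 and removes its equation (Creep = |Stress - Strain|).
Strain = 2Stress + 1  [with Stress=0]  = 1
Temp = min(Stress, Strain) + 4  [with Stress=0, Strain=1]  = 4
Wear = -3Temp + Creep - 1  [with Temp=4, Creep=7]  = -6

-6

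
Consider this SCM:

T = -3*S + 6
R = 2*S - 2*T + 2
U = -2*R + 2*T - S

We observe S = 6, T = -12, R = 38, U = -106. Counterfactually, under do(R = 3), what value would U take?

The intervention breaks the incoming arrows to R: R = 2*S - 2*T + 2 no longer applies, and R = 3.
T = -3*S + 6  [with S=6]  = -12
U = -2*R + 2*T - S  [with R=3, T=-12, S=6]  = -36

-36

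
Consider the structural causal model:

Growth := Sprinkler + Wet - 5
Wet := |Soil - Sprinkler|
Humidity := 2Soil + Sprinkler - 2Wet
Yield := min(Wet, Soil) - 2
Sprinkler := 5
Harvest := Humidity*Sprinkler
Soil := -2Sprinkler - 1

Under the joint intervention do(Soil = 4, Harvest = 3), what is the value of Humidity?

Setting Soil = 4, Harvest = 3 by intervention discards those variables' equations.
Wet = |Soil - Sprinkler|  [with Soil=4, Sprinkler=5]  = 1
Humidity = 2Soil + Sprinkler - 2Wet  [with Soil=4, Sprinkler=5, Wet=1]  = 11

11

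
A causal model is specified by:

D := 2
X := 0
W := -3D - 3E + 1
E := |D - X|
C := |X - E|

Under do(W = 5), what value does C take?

2

Intervening sets W = 5 and removes its equation (W := -3D - 3E + 1).
No directed path runs from W to C, so C keeps its natural value.
E = |D - X|  [with D=2, X=0]  = 2
C = |X - E|  [with X=0, E=2]  = 2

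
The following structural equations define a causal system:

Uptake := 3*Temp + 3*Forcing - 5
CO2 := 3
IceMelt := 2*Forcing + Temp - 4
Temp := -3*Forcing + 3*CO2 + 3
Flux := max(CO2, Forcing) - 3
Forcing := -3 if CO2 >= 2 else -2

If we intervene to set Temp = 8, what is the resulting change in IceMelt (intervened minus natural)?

The intervention breaks the incoming arrows to Temp: Temp := -3*Forcing + 3*CO2 + 3 no longer applies, and Temp = 8.
Forcing = -3 if CO2 >= 2 else -2  [with CO2=3]  = -3
IceMelt = 2*Forcing + Temp - 4  [with Forcing=-3, Temp=8]  = -2
Without intervention: Forcing = -3 if CO2 >= 2 else -2  [with CO2=3]  = -3; Temp = -3*Forcing + 3*CO2 + 3  [with Forcing=-3, CO2=3]  = 21; IceMelt = 2*Forcing + Temp - 4  [with Forcing=-3, Temp=21]  = 11.
Change = -2 − 11 = -13.

-13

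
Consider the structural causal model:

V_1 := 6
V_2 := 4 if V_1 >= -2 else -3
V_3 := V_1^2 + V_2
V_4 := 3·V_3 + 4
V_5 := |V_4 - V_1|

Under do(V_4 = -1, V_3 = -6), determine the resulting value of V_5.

7

The joint intervention fixes V_4 = -1, V_3 = -6, removing each variable's own equation.
V_5 = |V_4 - V_1|  [with V_4=-1, V_1=6]  = 7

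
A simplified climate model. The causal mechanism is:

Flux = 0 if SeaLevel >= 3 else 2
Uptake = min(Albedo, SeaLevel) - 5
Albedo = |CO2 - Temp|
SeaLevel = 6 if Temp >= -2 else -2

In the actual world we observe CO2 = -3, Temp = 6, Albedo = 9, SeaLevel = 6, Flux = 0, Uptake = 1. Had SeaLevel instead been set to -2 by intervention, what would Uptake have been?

-7

Under do(SeaLevel=-2), the mechanism SeaLevel = 6 if Temp >= -2 else -2 is discarded; SeaLevel is fixed at -2.
Albedo = |CO2 - Temp|  [with CO2=-3, Temp=6]  = 9
Uptake = min(Albedo, SeaLevel) - 5  [with Albedo=9, SeaLevel=-2]  = -7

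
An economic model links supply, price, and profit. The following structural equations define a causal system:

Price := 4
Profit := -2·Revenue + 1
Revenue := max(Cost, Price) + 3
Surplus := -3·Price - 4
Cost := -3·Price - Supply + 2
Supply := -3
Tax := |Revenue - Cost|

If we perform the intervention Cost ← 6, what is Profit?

-17

The intervention breaks the incoming arrows to Cost: Cost := -3·Price - Supply + 2 no longer applies, and Cost = 6.
Revenue = max(Cost, Price) + 3  [with Cost=6, Price=4]  = 9
Profit = -2·Revenue + 1  [with Revenue=9]  = -17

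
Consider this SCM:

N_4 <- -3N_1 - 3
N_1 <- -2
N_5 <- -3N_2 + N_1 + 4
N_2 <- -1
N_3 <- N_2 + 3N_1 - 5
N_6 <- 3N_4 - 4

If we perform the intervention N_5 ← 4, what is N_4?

3

The intervention breaks the incoming arrows to N_5: N_5 <- -3N_2 + N_1 + 4 no longer applies, and N_5 = 4.
Since N_4 is not a descendant of the intervened variable, it is unaffected.
N_4 = -3N_1 - 3  [with N_1=-2]  = 3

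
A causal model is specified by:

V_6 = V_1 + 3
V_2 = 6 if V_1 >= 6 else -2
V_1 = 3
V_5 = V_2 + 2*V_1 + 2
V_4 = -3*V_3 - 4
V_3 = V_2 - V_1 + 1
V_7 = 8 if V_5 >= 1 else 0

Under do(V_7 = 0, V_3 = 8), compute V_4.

The joint intervention fixes V_7 = 0, V_3 = 8, removing each variable's own equation.
V_4 = -3*V_3 - 4  [with V_3=8]  = -28

-28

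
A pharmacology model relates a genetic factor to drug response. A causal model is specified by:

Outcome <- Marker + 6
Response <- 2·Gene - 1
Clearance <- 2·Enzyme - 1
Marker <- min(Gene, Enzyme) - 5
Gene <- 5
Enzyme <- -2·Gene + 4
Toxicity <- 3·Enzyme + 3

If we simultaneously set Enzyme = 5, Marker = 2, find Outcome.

8

Under do(Enzyme = 5, Marker = 2), each intervened variable's structural equation is replaced by its fixed value.
Outcome = Marker + 6  [with Marker=2]  = 8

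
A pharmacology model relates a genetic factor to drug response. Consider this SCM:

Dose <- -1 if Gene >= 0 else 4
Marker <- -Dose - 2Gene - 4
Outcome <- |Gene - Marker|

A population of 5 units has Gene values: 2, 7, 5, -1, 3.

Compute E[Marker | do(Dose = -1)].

-9.4

The intervention sets Dose=-1 in all 5 units regardless of Gene. Recomputing Marker per unit gives -7, -17, -13, -1, -9; average -9.4.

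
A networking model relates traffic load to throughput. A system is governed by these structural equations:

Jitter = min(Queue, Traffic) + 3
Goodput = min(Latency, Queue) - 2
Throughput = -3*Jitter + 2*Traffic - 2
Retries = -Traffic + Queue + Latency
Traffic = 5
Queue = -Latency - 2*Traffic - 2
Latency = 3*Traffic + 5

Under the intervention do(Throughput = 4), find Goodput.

Intervening sets Throughput = 4 and removes its equation (Throughput = -3*Jitter + 2*Traffic - 2).
No directed path runs from Throughput to Goodput, so Goodput keeps its natural value.
Latency = 3*Traffic + 5  [with Traffic=5]  = 20
Queue = -Latency - 2*Traffic - 2  [with Latency=20, Traffic=5]  = -32
Goodput = min(Latency, Queue) - 2  [with Latency=20, Queue=-32]  = -34

-34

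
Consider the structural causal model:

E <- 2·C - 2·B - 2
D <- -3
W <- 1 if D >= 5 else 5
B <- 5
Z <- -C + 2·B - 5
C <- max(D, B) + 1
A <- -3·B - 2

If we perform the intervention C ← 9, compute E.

The intervention breaks the incoming arrows to C: C <- max(D, B) + 1 no longer applies, and C = 9.
E = 2·C - 2·B - 2  [with C=9, B=5]  = 6

6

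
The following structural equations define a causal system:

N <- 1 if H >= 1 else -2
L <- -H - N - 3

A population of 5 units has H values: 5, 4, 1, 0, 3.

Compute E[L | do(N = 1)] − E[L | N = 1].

0.65

do(N=1) breaks N's dependence on H. With N=1 fixed, L across the units is -9, -8, -5, -4, -7, mean -6.6.
Observing N=1 restricts to units where N's equation naturally yields 1: H ∈ {5, 4, 1, 3}. In that subpopulation L = -9, -8, -5, -7, mean -7.25.
Difference = -6.6 − (-7.25) = 0.65.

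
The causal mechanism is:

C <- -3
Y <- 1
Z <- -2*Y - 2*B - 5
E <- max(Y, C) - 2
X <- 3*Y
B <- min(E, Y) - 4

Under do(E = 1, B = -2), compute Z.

Setting E = 1, B = -2 by intervention discards those variables' equations.
Z = -2*Y - 2*B - 5  [with Y=1, B=-2]  = -3

-3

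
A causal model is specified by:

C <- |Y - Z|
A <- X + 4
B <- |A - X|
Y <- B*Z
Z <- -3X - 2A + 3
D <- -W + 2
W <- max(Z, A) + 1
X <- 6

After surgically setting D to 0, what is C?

105

do(D=0) replaces the equation D <- -W + 2 with the constant D = 0.
C is not downstream of the intervention, so its value is determined by the original equations.
A = X + 4  [with X=6]  = 10
B = |A - X|  [with A=10, X=6]  = 4
Z = -3X - 2A + 3  [with X=6, A=10]  = -35
Y = B*Z  [with B=4, Z=-35]  = -140
C = |Y - Z|  [with Y=-140, Z=-35]  = 105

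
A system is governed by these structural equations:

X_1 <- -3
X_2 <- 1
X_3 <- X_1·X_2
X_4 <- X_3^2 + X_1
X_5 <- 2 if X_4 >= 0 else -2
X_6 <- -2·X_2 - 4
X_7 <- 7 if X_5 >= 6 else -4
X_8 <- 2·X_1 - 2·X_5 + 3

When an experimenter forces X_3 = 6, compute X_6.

The intervention breaks the incoming arrows to X_3: X_3 <- X_1·X_2 no longer applies, and X_3 = 6.
No directed path runs from X_3 to X_6, so X_6 keeps its natural value.
X_6 = -2·X_2 - 4  [with X_2=1]  = -6

-6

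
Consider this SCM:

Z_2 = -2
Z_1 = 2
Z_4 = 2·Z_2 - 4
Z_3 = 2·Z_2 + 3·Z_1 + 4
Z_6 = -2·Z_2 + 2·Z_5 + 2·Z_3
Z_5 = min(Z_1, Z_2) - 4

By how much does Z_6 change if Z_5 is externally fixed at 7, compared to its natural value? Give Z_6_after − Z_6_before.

26

The intervention breaks the incoming arrows to Z_5: Z_5 = min(Z_1, Z_2) - 4 no longer applies, and Z_5 = 7.
Z_3 = 2·Z_2 + 3·Z_1 + 4  [with Z_2=-2, Z_1=2]  = 6
Z_6 = -2·Z_2 + 2·Z_5 + 2·Z_3  [with Z_2=-2, Z_5=7, Z_3=6]  = 30
Without intervention: Z_3 = 2·Z_2 + 3·Z_1 + 4  [with Z_2=-2, Z_1=2]  = 6; Z_5 = min(Z_1, Z_2) - 4  [with Z_1=2, Z_2=-2]  = -6; Z_6 = -2·Z_2 + 2·Z_5 + 2·Z_3  [with Z_2=-2, Z_5=-6, Z_3=6]  = 4.
Change = 30 − 4 = 26.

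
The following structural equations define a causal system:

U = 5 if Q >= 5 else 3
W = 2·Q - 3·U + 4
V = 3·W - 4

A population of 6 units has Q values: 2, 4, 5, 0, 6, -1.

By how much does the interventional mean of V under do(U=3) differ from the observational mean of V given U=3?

8.5

The intervention sets U=3 in all 6 units regardless of Q. Recomputing V per unit gives -7, 5, 11, -19, 17, -25; average -3.
Conditioning on U=3 selects the 4 unit(s) with Q ∈ {2, 4, 0, -1}. Their V values: -7, 5, -19, -25. Mean = -11.5.
Difference = -3 − (-11.5) = 8.5.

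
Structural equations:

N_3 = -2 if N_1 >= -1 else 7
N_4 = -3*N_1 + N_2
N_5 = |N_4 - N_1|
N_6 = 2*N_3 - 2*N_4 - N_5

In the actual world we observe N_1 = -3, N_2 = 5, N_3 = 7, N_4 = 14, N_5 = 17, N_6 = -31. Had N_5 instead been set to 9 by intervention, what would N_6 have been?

The intervention breaks the incoming arrows to N_5: N_5 = |N_4 - N_1| no longer applies, and N_5 = 9.
N_3 = -2 if N_1 >= -1 else 7  [with N_1=-3]  = 7
N_4 = -3*N_1 + N_2  [with N_1=-3, N_2=5]  = 14
N_6 = 2*N_3 - 2*N_4 - N_5  [with N_3=7, N_4=14, N_5=9]  = -23

-23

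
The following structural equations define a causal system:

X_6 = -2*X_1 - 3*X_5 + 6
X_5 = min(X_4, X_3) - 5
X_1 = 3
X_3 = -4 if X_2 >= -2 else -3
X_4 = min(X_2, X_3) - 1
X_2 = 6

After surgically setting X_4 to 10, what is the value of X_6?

27

Under do(X_4=10), the mechanism X_4 = min(X_2, X_3) - 1 is discarded; X_4 is fixed at 10.
X_3 = -4 if X_2 >= -2 else -3  [with X_2=6]  = -4
X_5 = min(X_4, X_3) - 5  [with X_4=10, X_3=-4]  = -9
X_6 = -2*X_1 - 3*X_5 + 6  [with X_1=3, X_5=-9]  = 27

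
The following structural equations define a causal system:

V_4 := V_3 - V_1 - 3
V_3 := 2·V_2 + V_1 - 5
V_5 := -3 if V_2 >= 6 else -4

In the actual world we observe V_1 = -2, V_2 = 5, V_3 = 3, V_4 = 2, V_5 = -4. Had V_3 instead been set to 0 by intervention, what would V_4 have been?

-1

The intervention breaks the incoming arrows to V_3: V_3 := 2·V_2 + V_1 - 5 no longer applies, and V_3 = 0.
V_4 = V_3 - V_1 - 3  [with V_3=0, V_1=-2]  = -1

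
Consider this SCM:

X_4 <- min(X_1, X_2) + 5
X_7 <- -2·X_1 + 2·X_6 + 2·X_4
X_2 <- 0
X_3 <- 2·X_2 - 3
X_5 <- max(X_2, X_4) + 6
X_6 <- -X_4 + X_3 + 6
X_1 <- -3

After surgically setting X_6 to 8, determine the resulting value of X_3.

do(X_6=8) replaces the equation X_6 <- -X_4 + X_3 + 6 with the constant X_6 = 8.
X_3 is not downstream of the intervention, so its value is determined by the original equations.
X_3 = 2·X_2 - 3  [with X_2=0]  = -3

-3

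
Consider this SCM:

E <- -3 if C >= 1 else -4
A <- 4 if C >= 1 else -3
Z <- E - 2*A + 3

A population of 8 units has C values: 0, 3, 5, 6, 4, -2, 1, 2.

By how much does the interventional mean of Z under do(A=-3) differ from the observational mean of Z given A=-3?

0.75

do(A=-3) breaks A's dependence on C. With A=-3 fixed, Z across the units is 5, 6, 6, 6, 6, 5, 6, 6, mean 5.75.
Conditioning on A=-3 selects the 2 unit(s) with C ∈ {0, -2}. Their Z values: 5, 5. Mean = 5.
Difference = 5.75 − 5 = 0.75.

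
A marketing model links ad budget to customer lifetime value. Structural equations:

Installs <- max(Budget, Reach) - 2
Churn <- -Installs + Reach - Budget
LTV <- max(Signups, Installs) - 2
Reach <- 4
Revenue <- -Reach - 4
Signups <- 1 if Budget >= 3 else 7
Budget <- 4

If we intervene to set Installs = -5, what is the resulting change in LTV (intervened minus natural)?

-1

The intervention breaks the incoming arrows to Installs: Installs <- max(Budget, Reach) - 2 no longer applies, and Installs = -5.
Signups = 1 if Budget >= 3 else 7  [with Budget=4]  = 1
LTV = max(Signups, Installs) - 2  [with Signups=1, Installs=-5]  = -1
Without intervention: Installs = max(Budget, Reach) - 2  [with Budget=4, Reach=4]  = 2; Signups = 1 if Budget >= 3 else 7  [with Budget=4]  = 1; LTV = max(Signups, Installs) - 2  [with Signups=1, Installs=2]  = 0.
Change = -1 − 0 = -1.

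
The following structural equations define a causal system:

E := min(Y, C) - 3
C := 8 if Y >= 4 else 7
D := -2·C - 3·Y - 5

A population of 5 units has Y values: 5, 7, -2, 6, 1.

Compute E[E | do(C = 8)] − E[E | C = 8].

-2.6

Every unit gets C=8 under the intervention. E values become 2, 4, -5, 3, -2; E[E|do(C=8)] = 0.4.
Conditioning on C=8 selects the 3 unit(s) with Y ∈ {5, 7, 6}. Their E values: 2, 4, 3. Mean = 3.
Difference = 0.4 − 3 = -2.6.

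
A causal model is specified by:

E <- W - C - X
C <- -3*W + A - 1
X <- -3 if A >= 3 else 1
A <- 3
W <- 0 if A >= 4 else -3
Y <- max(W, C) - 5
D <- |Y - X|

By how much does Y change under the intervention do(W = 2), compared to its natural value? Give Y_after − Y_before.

-9

Under do(W=2), the mechanism W <- 0 if A >= 4 else -3 is discarded; W is fixed at 2.
C = -3*W + A - 1  [with W=2, A=3]  = -4
Y = max(W, C) - 5  [with W=2, C=-4]  = -3
Without intervention: W = 0 if A >= 4 else -3  [with A=3]  = -3; C = -3*W + A - 1  [with W=-3, A=3]  = 11; Y = max(W, C) - 5  [with W=-3, C=11]  = 6.
Change = -3 − 6 = -9.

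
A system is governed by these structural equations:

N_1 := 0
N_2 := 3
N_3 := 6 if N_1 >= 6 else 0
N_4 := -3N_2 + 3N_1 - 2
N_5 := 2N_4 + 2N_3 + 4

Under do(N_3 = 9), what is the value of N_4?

-11

The intervention breaks the incoming arrows to N_3: N_3 := 6 if N_1 >= 6 else 0 no longer applies, and N_3 = 9.
N_4 is not downstream of the intervention, so its value is determined by the original equations.
N_4 = -3N_2 + 3N_1 - 2  [with N_2=3, N_1=0]  = -11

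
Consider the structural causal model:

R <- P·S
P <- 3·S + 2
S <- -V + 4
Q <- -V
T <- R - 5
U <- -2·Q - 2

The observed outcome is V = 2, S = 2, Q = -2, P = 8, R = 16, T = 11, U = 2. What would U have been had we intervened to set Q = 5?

-12

The intervention breaks the incoming arrows to Q: Q <- -V no longer applies, and Q = 5.
U = -2·Q - 2  [with Q=5]  = -12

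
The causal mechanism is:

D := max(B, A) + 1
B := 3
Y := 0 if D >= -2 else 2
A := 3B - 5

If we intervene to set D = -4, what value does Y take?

2

The intervention breaks the incoming arrows to D: D := max(B, A) + 1 no longer applies, and D = -4.
Y = 0 if D >= -2 else 2  [with D=-4]  = 2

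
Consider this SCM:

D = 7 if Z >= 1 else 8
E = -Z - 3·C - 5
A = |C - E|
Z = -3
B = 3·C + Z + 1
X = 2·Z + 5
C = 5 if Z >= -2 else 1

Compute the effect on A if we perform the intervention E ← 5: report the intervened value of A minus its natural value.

-2

Under do(E=5), the mechanism E = -Z - 3·C - 5 is discarded; E is fixed at 5.
C = 5 if Z >= -2 else 1  [with Z=-3]  = 1
A = |C - E|  [with C=1, E=5]  = 4
Without intervention: C = 5 if Z >= -2 else 1  [with Z=-3]  = 1; E = -Z - 3·C - 5  [with Z=-3, C=1]  = -5; A = |C - E|  [with C=1, E=-5]  = 6.
Change = 4 − 6 = -2.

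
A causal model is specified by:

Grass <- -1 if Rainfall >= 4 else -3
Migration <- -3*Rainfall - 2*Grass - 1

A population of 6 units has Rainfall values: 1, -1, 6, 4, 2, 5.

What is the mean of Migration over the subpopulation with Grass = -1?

-14

E[Migration|Grass=-1] averages over only the 3 units with Grass=-1 (Rainfall = 6, 4, 5): Migration = -17, -11, -14, mean -14.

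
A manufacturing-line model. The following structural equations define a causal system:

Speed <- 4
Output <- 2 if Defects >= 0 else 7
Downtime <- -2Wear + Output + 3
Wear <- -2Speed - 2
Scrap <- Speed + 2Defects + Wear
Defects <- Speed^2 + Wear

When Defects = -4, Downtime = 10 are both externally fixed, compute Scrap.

Setting Defects = -4, Downtime = 10 by intervention discards those variables' equations.
Wear = -2Speed - 2  [with Speed=4]  = -10
Scrap = Speed + 2Defects + Wear  [with Speed=4, Defects=-4, Wear=-10]  = -14

-14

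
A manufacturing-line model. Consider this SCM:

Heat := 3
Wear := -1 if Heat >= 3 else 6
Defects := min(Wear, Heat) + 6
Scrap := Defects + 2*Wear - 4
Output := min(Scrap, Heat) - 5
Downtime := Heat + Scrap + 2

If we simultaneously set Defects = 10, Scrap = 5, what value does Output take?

-2

Setting Defects = 10, Scrap = 5 by intervention discards those variables' equations.
Output = min(Scrap, Heat) - 5  [with Scrap=5, Heat=3]  = -2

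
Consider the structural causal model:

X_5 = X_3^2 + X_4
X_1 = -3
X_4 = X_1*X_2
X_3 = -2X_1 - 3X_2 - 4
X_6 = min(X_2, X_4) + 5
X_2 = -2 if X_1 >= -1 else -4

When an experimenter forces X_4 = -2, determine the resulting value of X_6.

1

Under do(X_4=-2), the mechanism X_4 = X_1*X_2 is discarded; X_4 is fixed at -2.
X_2 = -2 if X_1 >= -1 else -4  [with X_1=-3]  = -4
X_6 = min(X_2, X_4) + 5  [with X_2=-4, X_4=-2]  = 1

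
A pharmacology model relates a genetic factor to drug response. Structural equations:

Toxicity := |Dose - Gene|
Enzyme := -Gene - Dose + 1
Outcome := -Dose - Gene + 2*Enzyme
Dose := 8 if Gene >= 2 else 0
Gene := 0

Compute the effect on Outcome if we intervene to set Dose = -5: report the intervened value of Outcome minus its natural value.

do(Dose=-5) replaces the equation Dose := 8 if Gene >= 2 else 0 with the constant Dose = -5.
Enzyme = -Gene - Dose + 1  [with Gene=0, Dose=-5]  = 6
Outcome = -Dose - Gene + 2*Enzyme  [with Dose=-5, Gene=0, Enzyme=6]  = 17
Without intervention: Dose = 8 if Gene >= 2 else 0  [with Gene=0]  = 0; Enzyme = -Gene - Dose + 1  [with Gene=0, Dose=0]  = 1; Outcome = -Dose - Gene + 2*Enzyme  [with Dose=0, Gene=0, Enzyme=1]  = 2.
Change = 17 − 2 = 15.

15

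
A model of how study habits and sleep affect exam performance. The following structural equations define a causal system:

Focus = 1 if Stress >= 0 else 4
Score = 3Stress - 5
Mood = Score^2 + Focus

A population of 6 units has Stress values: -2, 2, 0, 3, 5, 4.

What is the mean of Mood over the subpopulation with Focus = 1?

39.2

Conditioning on Focus=1 selects the 5 unit(s) with Stress ∈ {2, 0, 3, 5, 4}. Their Mood values: 2, 26, 17, 101, 50. Mean = 39.2.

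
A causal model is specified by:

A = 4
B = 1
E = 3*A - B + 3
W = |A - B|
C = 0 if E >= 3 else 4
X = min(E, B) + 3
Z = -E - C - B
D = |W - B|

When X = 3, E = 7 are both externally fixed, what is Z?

Under do(X = 3, E = 7), each intervened variable's structural equation is replaced by its fixed value.
C = 0 if E >= 3 else 4  [with E=7]  = 0
Z = -E - C - B  [with E=7, C=0, B=1]  = -8

-8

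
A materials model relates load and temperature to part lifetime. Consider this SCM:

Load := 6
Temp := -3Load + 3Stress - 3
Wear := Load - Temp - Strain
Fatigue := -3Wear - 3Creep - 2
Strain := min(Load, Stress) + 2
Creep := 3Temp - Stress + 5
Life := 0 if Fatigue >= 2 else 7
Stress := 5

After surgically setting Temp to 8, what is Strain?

7

Under do(Temp=8), the mechanism Temp := -3Load + 3Stress - 3 is discarded; Temp is fixed at 8.
Since Strain is not a descendant of the intervened variable, it is unaffected.
Strain = min(Load, Stress) + 2  [with Load=6, Stress=5]  = 7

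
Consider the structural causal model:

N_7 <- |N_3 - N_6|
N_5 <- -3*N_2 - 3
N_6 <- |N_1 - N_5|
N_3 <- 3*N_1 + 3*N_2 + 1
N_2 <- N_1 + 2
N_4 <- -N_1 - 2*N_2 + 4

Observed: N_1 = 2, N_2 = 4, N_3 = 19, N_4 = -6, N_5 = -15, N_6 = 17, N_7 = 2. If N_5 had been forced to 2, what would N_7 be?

19

Under do(N_5=2), the mechanism N_5 <- -3*N_2 - 3 is discarded; N_5 is fixed at 2.
N_2 = N_1 + 2  [with N_1=2]  = 4
N_3 = 3*N_1 + 3*N_2 + 1  [with N_1=2, N_2=4]  = 19
N_6 = |N_1 - N_5|  [with N_1=2, N_5=2]  = 0
N_7 = |N_3 - N_6|  [with N_3=19, N_6=0]  = 19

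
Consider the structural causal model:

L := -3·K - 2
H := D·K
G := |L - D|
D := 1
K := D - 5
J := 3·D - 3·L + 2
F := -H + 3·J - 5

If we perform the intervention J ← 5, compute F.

Under do(J=5), the mechanism J := 3·D - 3·L + 2 is discarded; J is fixed at 5.
K = D - 5  [with D=1]  = -4
H = D·K  [with D=1, K=-4]  = -4
F = -H + 3·J - 5  [with H=-4, J=5]  = 14

14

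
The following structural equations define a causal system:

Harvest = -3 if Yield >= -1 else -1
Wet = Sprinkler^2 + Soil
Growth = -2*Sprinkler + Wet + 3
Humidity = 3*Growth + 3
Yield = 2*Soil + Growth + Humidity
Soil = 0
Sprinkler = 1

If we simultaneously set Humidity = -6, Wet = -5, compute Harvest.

The joint intervention fixes Humidity = -6, Wet = -5, removing each variable's own equation.
Growth = -2*Sprinkler + Wet + 3  [with Sprinkler=1, Wet=-5]  = -4
Yield = 2*Soil + Growth + Humidity  [with Soil=0, Growth=-4, Humidity=-6]  = -10
Harvest = -3 if Yield >= -1 else -1  [with Yield=-10]  = -1

-1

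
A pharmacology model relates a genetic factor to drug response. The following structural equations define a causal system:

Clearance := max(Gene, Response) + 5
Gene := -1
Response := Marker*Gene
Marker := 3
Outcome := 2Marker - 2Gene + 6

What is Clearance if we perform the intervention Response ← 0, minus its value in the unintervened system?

1

The intervention breaks the incoming arrows to Response: Response := Marker*Gene no longer applies, and Response = 0.
Clearance = max(Gene, Response) + 5  [with Gene=-1, Response=0]  = 5
Without intervention: Response = Marker*Gene  [with Marker=3, Gene=-1]  = -3; Clearance = max(Gene, Response) + 5  [with Gene=-1, Response=-3]  = 4.
Change = 5 − 4 = 1.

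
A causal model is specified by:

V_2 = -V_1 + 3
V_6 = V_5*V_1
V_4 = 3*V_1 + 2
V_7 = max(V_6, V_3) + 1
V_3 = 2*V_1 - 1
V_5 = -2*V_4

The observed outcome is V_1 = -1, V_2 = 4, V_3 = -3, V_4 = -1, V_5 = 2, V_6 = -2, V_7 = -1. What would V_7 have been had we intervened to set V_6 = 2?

Intervening sets V_6 = 2 and removes its equation (V_6 = V_5*V_1).
V_3 = 2*V_1 - 1  [with V_1=-1]  = -3
V_7 = max(V_6, V_3) + 1  [with V_6=2, V_3=-3]  = 3

3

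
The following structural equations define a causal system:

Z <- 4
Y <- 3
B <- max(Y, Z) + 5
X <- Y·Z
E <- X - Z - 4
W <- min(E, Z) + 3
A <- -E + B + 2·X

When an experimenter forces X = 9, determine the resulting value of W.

4

Under do(X=9), the mechanism X <- Y·Z is discarded; X is fixed at 9.
E = X - Z - 4  [with X=9, Z=4]  = 1
W = min(E, Z) + 3  [with E=1, Z=4]  = 4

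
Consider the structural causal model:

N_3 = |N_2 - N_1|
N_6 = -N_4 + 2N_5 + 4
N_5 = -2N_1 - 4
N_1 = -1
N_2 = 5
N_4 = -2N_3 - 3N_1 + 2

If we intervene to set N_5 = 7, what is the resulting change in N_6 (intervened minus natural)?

The intervention breaks the incoming arrows to N_5: N_5 = -2N_1 - 4 no longer applies, and N_5 = 7.
N_3 = |N_2 - N_1|  [with N_2=5, N_1=-1]  = 6
N_4 = -2N_3 - 3N_1 + 2  [with N_3=6, N_1=-1]  = -7
N_6 = -N_4 + 2N_5 + 4  [with N_4=-7, N_5=7]  = 25
Without intervention: N_3 = |N_2 - N_1|  [with N_2=5, N_1=-1]  = 6; N_4 = -2N_3 - 3N_1 + 2  [with N_3=6, N_1=-1]  = -7; N_5 = -2N_1 - 4  [with N_1=-1]  = -2; N_6 = -N_4 + 2N_5 + 4  [with N_4=-7, N_5=-2]  = 7.
Change = 25 − 7 = 18.

18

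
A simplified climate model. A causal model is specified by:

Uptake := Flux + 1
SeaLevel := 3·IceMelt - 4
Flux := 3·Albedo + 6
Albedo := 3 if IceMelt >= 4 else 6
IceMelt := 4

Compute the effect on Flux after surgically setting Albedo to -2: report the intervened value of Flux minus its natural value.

Under do(Albedo=-2), the mechanism Albedo := 3 if IceMelt >= 4 else 6 is discarded; Albedo is fixed at -2.
Flux = 3·Albedo + 6  [with Albedo=-2]  = 0
Without intervention: Albedo = 3 if IceMelt >= 4 else 6  [with IceMelt=4]  = 3; Flux = 3·Albedo + 6  [with Albedo=3]  = 15.
Change = 0 − 15 = -15.

-15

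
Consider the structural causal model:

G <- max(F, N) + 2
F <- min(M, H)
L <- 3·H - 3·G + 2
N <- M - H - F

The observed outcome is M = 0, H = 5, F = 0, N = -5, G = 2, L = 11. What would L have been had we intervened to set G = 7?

-4

The intervention breaks the incoming arrows to G: G <- max(F, N) + 2 no longer applies, and G = 7.
L = 3·H - 3·G + 2  [with H=5, G=7]  = -4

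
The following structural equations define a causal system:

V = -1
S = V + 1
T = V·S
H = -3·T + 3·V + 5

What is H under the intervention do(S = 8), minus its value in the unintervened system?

24

Under do(S=8), the mechanism S = V + 1 is discarded; S is fixed at 8.
T = V·S  [with V=-1, S=8]  = -8
H = -3·T + 3·V + 5  [with T=-8, V=-1]  = 26
Without intervention: S = V + 1  [with V=-1]  = 0; T = V·S  [with V=-1, S=0]  = 0; H = -3·T + 3·V + 5  [with T=0, V=-1]  = 2.
Change = 26 − 2 = 24.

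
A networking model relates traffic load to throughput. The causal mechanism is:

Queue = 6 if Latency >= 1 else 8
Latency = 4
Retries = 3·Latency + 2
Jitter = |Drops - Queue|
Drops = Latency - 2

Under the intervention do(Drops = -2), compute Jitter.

8

do(Drops=-2) replaces the equation Drops = Latency - 2 with the constant Drops = -2.
Queue = 6 if Latency >= 1 else 8  [with Latency=4]  = 6
Jitter = |Drops - Queue|  [with Drops=-2, Queue=6]  = 8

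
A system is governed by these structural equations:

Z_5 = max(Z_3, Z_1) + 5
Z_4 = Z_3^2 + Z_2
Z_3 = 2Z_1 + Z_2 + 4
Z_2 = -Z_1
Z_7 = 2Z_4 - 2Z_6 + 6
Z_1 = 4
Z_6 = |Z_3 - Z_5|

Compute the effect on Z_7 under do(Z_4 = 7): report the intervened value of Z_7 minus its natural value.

The intervention breaks the incoming arrows to Z_4: Z_4 = Z_3^2 + Z_2 no longer applies, and Z_4 = 7.
Z_2 = -Z_1  [with Z_1=4]  = -4
Z_3 = 2Z_1 + Z_2 + 4  [with Z_1=4, Z_2=-4]  = 8
Z_5 = max(Z_3, Z_1) + 5  [with Z_3=8, Z_1=4]  = 13
Z_6 = |Z_3 - Z_5|  [with Z_3=8, Z_5=13]  = 5
Z_7 = 2Z_4 - 2Z_6 + 6  [with Z_4=7, Z_6=5]  = 10
Without intervention: Z_2 = -Z_1  [with Z_1=4]  = -4; Z_3 = 2Z_1 + Z_2 + 4  [with Z_1=4, Z_2=-4]  = 8; Z_4 = Z_3^2 + Z_2  [with Z_3=8, Z_2=-4]  = 60; Z_5 = max(Z_3, Z_1) + 5  [with Z_3=8, Z_1=4]  = 13; Z_6 = |Z_3 - Z_5|  [with Z_3=8, Z_5=13]  = 5; Z_7 = 2Z_4 - 2Z_6 + 6  [with Z_4=60, Z_6=5]  = 116.
Change = 10 − 116 = -106.

-106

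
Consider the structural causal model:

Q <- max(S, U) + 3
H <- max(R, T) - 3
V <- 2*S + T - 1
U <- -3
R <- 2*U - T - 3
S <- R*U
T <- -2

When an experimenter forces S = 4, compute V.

Under do(S=4), the mechanism S <- R*U is discarded; S is fixed at 4.
V = 2*S + T - 1  [with S=4, T=-2]  = 5

5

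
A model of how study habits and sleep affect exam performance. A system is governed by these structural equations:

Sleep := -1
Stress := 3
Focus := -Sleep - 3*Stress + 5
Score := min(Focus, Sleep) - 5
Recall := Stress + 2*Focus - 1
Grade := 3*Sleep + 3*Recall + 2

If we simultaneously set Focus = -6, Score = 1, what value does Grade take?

Setting Focus = -6, Score = 1 by intervention discards those variables' equations.
Recall = Stress + 2*Focus - 1  [with Stress=3, Focus=-6]  = -10
Grade = 3*Sleep + 3*Recall + 2  [with Sleep=-1, Recall=-10]  = -31

-31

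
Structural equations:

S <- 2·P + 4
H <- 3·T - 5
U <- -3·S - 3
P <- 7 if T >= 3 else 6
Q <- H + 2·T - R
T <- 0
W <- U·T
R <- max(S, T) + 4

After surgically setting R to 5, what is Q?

-10

The intervention breaks the incoming arrows to R: R <- max(S, T) + 4 no longer applies, and R = 5.
H = 3·T - 5  [with T=0]  = -5
Q = H + 2·T - R  [with H=-5, T=0, R=5]  = -10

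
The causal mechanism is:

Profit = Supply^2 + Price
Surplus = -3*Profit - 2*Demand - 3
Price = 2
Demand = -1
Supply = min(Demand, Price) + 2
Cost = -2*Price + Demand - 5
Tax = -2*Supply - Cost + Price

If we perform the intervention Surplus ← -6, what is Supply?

1

Intervening sets Surplus = -6 and removes its equation (Surplus = -3*Profit - 2*Demand - 3).
Supply is not downstream of the intervention, so its value is determined by the original equations.
Supply = min(Demand, Price) + 2  [with Demand=-1, Price=2]  = 1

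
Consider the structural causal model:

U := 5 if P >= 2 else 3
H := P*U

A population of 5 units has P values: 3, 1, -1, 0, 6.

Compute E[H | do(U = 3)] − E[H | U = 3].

Every unit gets U=3 under the intervention. H values become 9, 3, -3, 0, 18; E[H|do(U=3)] = 5.4.
Observing U=3 restricts to units where U's equation naturally yields 3: P ∈ {1, -1, 0}. In that subpopulation H = 3, -3, 0, mean 0.
Difference = 5.4 − 0 = 5.4.

5.4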